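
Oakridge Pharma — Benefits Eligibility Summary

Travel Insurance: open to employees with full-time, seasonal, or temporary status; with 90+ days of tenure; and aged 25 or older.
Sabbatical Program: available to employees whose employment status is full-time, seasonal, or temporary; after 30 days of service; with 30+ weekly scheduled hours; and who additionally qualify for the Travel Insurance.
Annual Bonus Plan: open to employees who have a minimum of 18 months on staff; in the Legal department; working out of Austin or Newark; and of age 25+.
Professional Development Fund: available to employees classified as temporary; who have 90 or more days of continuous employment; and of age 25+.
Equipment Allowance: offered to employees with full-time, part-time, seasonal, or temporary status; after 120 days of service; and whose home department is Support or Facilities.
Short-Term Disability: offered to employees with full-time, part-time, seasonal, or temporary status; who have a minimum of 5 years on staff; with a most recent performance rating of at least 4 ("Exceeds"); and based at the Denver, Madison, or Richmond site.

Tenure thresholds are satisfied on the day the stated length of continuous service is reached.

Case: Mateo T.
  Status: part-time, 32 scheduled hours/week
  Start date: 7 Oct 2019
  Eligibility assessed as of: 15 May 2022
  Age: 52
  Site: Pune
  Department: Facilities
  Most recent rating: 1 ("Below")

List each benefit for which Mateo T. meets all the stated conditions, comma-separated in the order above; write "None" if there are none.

Equipment Allowance

Service from 7 Oct 2019 to 15 May 2022: 951 days.
Travel Insurance — status part-time ✗ (requires full-time, seasonal, or temporary) → not eligible.
Sabbatical Program — status part-time ✗ (requires full-time, seasonal, or temporary) → not eligible.
Annual Bonus Plan — service 951 days ≥ 18 months (≈540 days) ✓; dept Facilities ✗ → not eligible.
Professional Development Fund — status part-time ✗ (requires temporary) → not eligible.
Equipment Allowance — status part-time ✓; service 951 days ≥ 120 days ✓; dept Facilities ✓ → eligible.
Short-Term Disability — status part-time ✓; service 951 days < 5 years (≈1825 days) ✗ → not eligible.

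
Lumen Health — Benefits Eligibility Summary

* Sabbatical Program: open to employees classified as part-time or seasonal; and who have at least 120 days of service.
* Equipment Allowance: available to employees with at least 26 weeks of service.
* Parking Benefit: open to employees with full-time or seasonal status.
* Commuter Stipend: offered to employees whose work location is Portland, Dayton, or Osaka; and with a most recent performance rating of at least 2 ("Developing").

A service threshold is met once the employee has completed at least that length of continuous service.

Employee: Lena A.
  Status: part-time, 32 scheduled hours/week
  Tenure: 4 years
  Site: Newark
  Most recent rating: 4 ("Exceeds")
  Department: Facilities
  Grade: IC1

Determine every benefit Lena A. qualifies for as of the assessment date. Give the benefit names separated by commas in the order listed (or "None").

Sabbatical Program, Equipment Allowance

Sabbatical Program — status part-time ✓; service 4 years ≥ 120 days ✓ → eligible.
Equipment Allowance — service 4 years ≥ 26 weeks (≈182 days) ✓ → eligible.
Parking Benefit — status part-time ✗ (requires full-time or seasonal) → not eligible.
Commuter Stipend — site Newark ✗ (not Portland, Dayton, or Osaka) → not eligible.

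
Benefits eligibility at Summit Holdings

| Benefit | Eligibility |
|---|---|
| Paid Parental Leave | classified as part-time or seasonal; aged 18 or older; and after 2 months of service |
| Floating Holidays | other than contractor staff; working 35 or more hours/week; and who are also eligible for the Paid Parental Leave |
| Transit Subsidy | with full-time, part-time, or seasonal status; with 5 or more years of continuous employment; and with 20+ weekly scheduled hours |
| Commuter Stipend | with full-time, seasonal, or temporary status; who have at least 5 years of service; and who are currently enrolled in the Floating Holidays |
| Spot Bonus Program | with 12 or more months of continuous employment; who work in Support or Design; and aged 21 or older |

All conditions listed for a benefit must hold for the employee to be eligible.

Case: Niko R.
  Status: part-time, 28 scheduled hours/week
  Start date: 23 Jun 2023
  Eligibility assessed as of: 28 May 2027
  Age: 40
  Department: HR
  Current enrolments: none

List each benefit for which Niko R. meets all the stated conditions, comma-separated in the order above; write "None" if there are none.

Service from 23 Jun 2023 to 28 May 2027: 1435 days.
Paid Parental Leave — status part-time ✓; age 40 ≥ 18 ✓; service 1435 days ≥ 2 months (≈60 days) ✓ → eligible.
Floating Holidays — status part-time ✓ (not excluded); 28 hrs/wk < 35 ✗ → not eligible.
Transit Subsidy — status part-time ✓; service 1435 days < 5 years (≈1825 days) ✗ → not eligible.
Commuter Stipend — status part-time ✗ (requires full-time, seasonal, or temporary) → not eligible.
Spot Bonus Program — service 1435 days ≥ 12 months (≈360 days) ✓; dept HR ✗ → not eligible.

Paid Parental Leave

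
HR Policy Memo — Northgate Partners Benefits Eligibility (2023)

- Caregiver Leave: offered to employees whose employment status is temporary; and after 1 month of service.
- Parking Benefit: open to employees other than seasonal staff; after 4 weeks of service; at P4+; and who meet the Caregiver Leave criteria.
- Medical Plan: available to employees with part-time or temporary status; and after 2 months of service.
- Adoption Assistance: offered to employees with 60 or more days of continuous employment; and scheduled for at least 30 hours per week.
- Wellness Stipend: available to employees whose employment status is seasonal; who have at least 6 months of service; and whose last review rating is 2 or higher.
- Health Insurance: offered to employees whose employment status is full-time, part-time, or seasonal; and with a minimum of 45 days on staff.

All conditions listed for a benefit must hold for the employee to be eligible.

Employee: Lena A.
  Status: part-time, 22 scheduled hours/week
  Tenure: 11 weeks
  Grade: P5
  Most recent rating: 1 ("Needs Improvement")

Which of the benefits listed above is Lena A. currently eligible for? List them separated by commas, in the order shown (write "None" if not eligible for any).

Medical Plan, Health Insurance

Caregiver Leave — status part-time ✗ (requires temporary) → not eligible.
Parking Benefit — status part-time ✓ (not excluded); service 11 weeks ≥ 4 weeks ✓; grade P5 ≥ P4 ✓; not eligible for Caregiver Leave ✗ → not eligible.
Medical Plan — status part-time ✓; service 11 weeks ≥ 2 months (≈60 days) ✓ → eligible.
Adoption Assistance — service 11 weeks ≥ 60 days ✓; 22 hrs/wk < 30 ✗ → not eligible.
Wellness Stipend — status part-time ✗ (requires seasonal) → not eligible.
Health Insurance — status part-time ✓; service 11 weeks ≥ 45 days ✓ → eligible.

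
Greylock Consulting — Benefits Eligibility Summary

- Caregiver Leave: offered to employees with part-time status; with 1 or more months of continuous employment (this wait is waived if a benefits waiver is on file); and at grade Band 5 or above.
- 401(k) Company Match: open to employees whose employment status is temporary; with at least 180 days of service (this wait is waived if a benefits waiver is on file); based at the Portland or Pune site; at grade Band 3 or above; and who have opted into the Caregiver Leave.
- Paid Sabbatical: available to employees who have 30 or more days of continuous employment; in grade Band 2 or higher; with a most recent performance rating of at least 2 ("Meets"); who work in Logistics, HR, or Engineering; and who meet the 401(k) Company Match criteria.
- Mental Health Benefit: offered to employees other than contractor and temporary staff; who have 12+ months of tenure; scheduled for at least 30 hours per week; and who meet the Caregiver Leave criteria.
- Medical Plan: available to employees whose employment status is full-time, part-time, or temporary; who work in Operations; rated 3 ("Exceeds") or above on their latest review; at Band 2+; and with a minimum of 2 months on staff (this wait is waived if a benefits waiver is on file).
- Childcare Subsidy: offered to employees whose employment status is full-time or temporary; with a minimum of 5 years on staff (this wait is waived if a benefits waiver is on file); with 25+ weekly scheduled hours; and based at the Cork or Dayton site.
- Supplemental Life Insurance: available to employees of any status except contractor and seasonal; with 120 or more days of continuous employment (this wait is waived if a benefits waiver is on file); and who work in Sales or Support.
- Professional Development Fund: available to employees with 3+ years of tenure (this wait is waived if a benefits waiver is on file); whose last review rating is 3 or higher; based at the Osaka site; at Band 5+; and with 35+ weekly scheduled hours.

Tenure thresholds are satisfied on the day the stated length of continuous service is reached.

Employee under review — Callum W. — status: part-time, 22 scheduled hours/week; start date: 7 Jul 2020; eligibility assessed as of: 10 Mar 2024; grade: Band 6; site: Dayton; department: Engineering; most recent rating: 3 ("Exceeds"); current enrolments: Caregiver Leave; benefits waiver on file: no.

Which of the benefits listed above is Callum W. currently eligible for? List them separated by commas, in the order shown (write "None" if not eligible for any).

Caregiver Leave

Service from 7 Jul 2020 to 10 Mar 2024: 1342 days.
Caregiver Leave — status part-time ✓; no waiver, service 1342 days ≥ 1 month (≈30 days) ✓; grade Band 6 ≥ Band 5 ✓ → eligible.
401(k) Company Match — status part-time ✗ (requires temporary) → not eligible.
Paid Sabbatical — service 1342 days ≥ 30 days ✓; grade Band 6 ≥ Band 2 ✓; rating 3 ≥ 2 ✓; dept Engineering ✓; not eligible for 401(k) Company Match ✗ → not eligible.
Mental Health Benefit — status part-time ✓ (not excluded); service 1342 days ≥ 12 months (≈360 days) ✓; 22 hrs/wk < 30 ✗ → not eligible.
Medical Plan — status part-time ✓; dept Engineering ✗ → not eligible.
Childcare Subsidy — status part-time ✗ (requires full-time or temporary) → not eligible.
Supplemental Life Insurance — status part-time ✓ (not excluded); no waiver, service 1342 days ≥ 120 days ✓; dept Engineering ✗ → not eligible.
Professional Development Fund — no waiver, service 1342 days ≥ 3 years (≈1095 days) ✓; rating 3 ≥ 3 ✓; site Dayton ✗ (not Osaka) → not eligible.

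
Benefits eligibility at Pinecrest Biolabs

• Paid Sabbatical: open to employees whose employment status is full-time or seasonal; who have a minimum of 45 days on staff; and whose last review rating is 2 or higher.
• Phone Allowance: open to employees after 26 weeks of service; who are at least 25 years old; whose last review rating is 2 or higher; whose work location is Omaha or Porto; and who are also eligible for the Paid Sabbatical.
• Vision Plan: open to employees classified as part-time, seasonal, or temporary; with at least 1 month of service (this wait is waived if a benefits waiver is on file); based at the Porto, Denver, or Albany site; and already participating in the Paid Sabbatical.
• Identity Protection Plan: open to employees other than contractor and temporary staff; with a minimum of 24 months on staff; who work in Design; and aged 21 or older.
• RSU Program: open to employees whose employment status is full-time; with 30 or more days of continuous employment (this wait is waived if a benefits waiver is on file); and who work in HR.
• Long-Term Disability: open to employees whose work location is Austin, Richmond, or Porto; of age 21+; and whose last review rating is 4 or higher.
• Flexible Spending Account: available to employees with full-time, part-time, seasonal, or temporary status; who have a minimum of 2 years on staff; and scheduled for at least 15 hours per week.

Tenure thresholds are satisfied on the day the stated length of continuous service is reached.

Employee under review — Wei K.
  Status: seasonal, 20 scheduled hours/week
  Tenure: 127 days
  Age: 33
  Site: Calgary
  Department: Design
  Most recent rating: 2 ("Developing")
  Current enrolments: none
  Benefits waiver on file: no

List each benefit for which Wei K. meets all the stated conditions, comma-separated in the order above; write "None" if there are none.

Paid Sabbatical

Paid Sabbatical — status seasonal ✓; service 127 days ≥ 45 days ✓; rating 2 ≥ 2 ✓ → eligible.
Phone Allowance — service 127 days < 26 weeks (≈182 days) ✗ → not eligible.
Vision Plan — status seasonal ✓; no waiver, service 127 days ≥ 1 month (≈30 days) ✓; site Calgary ✗ (not Porto, Denver, or Albany) → not eligible.
Identity Protection Plan — status seasonal ✓ (not excluded); service 127 days < 24 months (≈720 days) ✗ → not eligible.
RSU Program — status seasonal ✗ (requires full-time) → not eligible.
Long-Term Disability — site Calgary ✗ (not Austin, Richmond, or Porto) → not eligible.
Flexible Spending Account — status seasonal ✓; service 127 days < 2 years (≈730 days) ✗ → not eligible.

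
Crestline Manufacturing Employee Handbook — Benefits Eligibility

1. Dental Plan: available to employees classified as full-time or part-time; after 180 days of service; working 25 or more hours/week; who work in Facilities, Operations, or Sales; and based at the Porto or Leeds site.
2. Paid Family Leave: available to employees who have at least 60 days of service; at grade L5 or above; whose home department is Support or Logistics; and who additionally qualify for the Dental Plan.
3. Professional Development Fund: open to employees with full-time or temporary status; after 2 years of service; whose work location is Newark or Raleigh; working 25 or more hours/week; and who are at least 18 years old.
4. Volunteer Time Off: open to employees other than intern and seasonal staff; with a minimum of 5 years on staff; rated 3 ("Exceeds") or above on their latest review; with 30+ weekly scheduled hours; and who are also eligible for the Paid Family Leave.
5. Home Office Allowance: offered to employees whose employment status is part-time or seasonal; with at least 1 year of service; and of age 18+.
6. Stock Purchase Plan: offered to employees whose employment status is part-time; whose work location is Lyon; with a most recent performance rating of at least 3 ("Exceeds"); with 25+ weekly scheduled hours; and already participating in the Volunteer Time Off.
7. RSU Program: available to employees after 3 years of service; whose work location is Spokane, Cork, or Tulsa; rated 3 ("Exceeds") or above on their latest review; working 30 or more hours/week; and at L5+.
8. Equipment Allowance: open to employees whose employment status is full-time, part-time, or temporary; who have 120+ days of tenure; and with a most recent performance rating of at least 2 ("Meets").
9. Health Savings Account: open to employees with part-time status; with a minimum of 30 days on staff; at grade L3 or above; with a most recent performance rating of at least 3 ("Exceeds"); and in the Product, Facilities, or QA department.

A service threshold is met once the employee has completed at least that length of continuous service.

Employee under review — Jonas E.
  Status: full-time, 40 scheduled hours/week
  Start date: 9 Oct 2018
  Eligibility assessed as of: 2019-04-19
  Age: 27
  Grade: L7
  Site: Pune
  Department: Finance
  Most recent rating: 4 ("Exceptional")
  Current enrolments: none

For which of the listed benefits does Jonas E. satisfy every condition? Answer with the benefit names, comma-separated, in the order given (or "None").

Equipment Allowance

Service from 9 Oct 2018 to 2019-04-19: 192 days.
Dental Plan — status full-time ✓; service 192 days ≥ 180 days ✓; 40 hrs/wk ≥ 25 ✓; dept Finance ✗ → not eligible.
Paid Family Leave — service 192 days ≥ 60 days ✓; grade L7 ≥ L5 ✓; dept Finance ✗ → not eligible.
Professional Development Fund — status full-time ✓; service 192 days < 2 years (≈730 days) ✗ → not eligible.
Volunteer Time Off — status full-time ✓ (not excluded); service 192 days < 5 years (≈1825 days) ✗ → not eligible.
Home Office Allowance — status full-time ✗ (requires part-time or seasonal) → not eligible.
Stock Purchase Plan — status full-time ✗ (requires part-time) → not eligible.
RSU Program — service 192 days < 3 years (≈1095 days) ✗ → not eligible.
Equipment Allowance — status full-time ✓; service 192 days ≥ 120 days ✓; rating 4 ≥ 2 ✓ → eligible.
Health Savings Account — status full-time ✗ (requires part-time) → not eligible.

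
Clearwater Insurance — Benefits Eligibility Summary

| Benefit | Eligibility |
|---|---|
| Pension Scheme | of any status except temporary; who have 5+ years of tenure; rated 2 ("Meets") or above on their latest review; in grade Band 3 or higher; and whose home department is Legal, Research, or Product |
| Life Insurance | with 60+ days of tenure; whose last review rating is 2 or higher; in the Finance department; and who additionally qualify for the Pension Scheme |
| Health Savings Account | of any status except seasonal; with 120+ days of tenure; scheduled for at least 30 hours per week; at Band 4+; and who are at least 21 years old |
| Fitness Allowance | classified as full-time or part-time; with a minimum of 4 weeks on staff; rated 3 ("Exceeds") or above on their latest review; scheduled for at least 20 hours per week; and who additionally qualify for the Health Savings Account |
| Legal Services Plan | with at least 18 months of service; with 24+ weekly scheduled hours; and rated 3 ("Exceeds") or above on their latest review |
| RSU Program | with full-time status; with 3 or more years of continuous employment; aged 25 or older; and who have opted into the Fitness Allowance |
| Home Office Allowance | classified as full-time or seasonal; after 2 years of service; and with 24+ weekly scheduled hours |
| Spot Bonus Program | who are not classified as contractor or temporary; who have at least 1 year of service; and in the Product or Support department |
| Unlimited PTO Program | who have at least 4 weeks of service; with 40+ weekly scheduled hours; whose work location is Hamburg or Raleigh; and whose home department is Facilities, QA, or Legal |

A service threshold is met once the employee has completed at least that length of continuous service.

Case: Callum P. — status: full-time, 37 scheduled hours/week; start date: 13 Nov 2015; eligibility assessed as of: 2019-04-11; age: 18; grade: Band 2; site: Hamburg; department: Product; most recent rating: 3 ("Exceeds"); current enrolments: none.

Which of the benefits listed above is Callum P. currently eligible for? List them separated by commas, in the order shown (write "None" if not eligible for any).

Legal Services Plan, Home Office Allowance, Spot Bonus Program

Service from 13 Nov 2015 to 2019-04-11: 1245 days.
Pension Scheme — status full-time ✓ (not excluded); service 1245 days < 5 years (≈1825 days) ✗ → not eligible.
Life Insurance — service 1245 days ≥ 60 days ✓; rating 3 ≥ 2 ✓; dept Product ✗ → not eligible.
Health Savings Account — status full-time ✓ (not excluded); service 1245 days ≥ 120 days ✓; 37 hrs/wk ≥ 30 ✓; grade Band 2 < Band 4 ✗ → not eligible.
Fitness Allowance — status full-time ✓; service 1245 days ≥ 4 weeks (≈28 days) ✓; rating 3 ≥ 3 ✓; 37 hrs/wk ≥ 20 ✓; not eligible for Health Savings Account ✗ → not eligible.
Legal Services Plan — service 1245 days ≥ 18 months (≈540 days) ✓; 37 hrs/wk ≥ 24 ✓; rating 3 ≥ 3 ✓ → eligible.
RSU Program — status full-time ✓; service 1245 days ≥ 3 years (≈1095 days) ✓; age 18 < 25 ✗ → not eligible.
Home Office Allowance — status full-time ✓; service 1245 days ≥ 2 years (≈730 days) ✓; 37 hrs/wk ≥ 24 ✓ → eligible.
Spot Bonus Program — status full-time ✓ (not excluded); service 1245 days ≥ 1 year (≈365 days) ✓; dept Product ✓ → eligible.
Unlimited PTO Program — service 1245 days ≥ 4 weeks (≈28 days) ✓; 37 hrs/wk < 40 ✗ → not eligible.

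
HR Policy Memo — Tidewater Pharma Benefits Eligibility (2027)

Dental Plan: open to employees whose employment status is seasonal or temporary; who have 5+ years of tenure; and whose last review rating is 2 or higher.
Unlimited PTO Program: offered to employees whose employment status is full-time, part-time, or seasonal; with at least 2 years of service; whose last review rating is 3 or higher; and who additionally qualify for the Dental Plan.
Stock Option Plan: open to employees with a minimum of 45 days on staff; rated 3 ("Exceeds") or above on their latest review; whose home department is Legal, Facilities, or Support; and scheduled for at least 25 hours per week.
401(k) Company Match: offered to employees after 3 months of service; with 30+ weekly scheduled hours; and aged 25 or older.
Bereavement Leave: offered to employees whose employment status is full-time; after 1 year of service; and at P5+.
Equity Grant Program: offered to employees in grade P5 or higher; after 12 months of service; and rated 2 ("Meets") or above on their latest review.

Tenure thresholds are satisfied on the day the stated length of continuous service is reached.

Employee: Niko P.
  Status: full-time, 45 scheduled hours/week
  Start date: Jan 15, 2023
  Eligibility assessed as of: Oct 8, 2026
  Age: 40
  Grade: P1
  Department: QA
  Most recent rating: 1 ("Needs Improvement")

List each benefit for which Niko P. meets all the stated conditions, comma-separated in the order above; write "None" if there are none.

401(k) Company Match

Service from Jan 15, 2023 to Oct 8, 2026: 1362 days.
Dental Plan — status full-time ✗ (requires seasonal or temporary) → not eligible.
Unlimited PTO Program — status full-time ✓; service 1362 days ≥ 2 years (≈730 days) ✓; rating 1 < 3 ✗ → not eligible.
Stock Option Plan — service 1362 days ≥ 45 days ✓; rating 1 < 3 ✗ → not eligible.
401(k) Company Match — service 1362 days ≥ 3 months (≈90 days) ✓; 45 hrs/wk ≥ 30 ✓; age 40 ≥ 25 ✓ → eligible.
Bereavement Leave — status full-time ✓; service 1362 days ≥ 1 year (≈365 days) ✓; grade P1 < P5 ✗ → not eligible.
Equity Grant Program — grade P1 < P5 ✗ → not eligible.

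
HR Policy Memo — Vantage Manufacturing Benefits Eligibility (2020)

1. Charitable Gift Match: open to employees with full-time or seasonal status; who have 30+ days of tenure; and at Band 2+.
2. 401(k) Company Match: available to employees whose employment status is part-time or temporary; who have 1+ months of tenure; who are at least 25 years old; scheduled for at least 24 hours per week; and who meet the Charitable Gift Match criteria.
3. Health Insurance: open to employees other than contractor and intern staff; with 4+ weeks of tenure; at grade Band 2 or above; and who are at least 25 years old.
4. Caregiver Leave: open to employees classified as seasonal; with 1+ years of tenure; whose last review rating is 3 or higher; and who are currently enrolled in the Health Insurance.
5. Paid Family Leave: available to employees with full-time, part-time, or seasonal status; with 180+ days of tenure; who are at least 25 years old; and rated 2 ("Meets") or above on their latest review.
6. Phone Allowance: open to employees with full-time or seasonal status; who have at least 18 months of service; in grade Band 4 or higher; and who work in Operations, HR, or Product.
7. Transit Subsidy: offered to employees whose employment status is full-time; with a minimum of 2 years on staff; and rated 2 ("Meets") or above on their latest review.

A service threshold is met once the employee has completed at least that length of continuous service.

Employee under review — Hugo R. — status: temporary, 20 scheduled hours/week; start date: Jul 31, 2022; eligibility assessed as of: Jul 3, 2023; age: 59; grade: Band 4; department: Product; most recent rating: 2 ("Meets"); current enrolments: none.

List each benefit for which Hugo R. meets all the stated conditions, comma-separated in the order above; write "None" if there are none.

Health Insurance

Service from Jul 31, 2022 to Jul 3, 2023: 337 days.
Charitable Gift Match — status temporary ✗ (requires full-time or seasonal) → not eligible.
401(k) Company Match — status temporary ✓; service 337 days ≥ 1 month (≈30 days) ✓; age 59 ≥ 25 ✓; 20 hrs/wk < 24 ✗ → not eligible.
Health Insurance — status temporary ✓ (not excluded); service 337 days ≥ 4 weeks (≈28 days) ✓; grade Band 4 ≥ Band 2 ✓; age 59 ≥ 25 ✓ → eligible.
Caregiver Leave — status temporary ✗ (requires seasonal) → not eligible.
Paid Family Leave — status temporary ✗ (requires full-time, part-time, or seasonal) → not eligible.
Phone Allowance — status temporary ✗ (requires full-time or seasonal) → not eligible.
Transit Subsidy — status temporary ✗ (requires full-time) → not eligible.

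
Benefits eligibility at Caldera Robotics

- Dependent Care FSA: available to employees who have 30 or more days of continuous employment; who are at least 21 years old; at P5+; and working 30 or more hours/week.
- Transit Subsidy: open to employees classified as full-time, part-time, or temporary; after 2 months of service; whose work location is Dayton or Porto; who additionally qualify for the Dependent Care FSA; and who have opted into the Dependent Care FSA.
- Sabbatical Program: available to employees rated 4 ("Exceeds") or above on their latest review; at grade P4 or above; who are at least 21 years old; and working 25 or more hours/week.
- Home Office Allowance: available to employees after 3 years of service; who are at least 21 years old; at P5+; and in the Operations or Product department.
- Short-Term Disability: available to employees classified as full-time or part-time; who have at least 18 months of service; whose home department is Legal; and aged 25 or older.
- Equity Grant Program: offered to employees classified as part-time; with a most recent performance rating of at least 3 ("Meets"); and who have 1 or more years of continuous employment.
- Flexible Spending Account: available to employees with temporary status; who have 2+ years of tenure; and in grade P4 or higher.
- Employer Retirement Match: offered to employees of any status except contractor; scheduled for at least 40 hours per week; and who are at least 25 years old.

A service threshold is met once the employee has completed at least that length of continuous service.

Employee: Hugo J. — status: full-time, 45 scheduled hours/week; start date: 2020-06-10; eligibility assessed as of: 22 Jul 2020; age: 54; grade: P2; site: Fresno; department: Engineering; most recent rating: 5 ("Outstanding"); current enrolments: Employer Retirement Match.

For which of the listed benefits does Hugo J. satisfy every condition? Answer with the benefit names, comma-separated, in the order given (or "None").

Employer Retirement Match

Service from 2020-06-10 to 22 Jul 2020: 42 days.
Dependent Care FSA — service 42 days ≥ 30 days ✓; age 54 ≥ 21 ✓; grade P2 < P5 ✗ → not eligible.
Transit Subsidy — status full-time ✓; service 42 days < 2 months (≈60 days) ✗ → not eligible.
Sabbatical Program — rating 5 ≥ 4 ✓; grade P2 < P4 ✗ → not eligible.
Home Office Allowance — service 42 days < 3 years (≈1095 days) ✗ → not eligible.
Short-Term Disability — status full-time ✓; service 42 days < 18 months (≈540 days) ✗ → not eligible.
Equity Grant Program — status full-time ✗ (requires part-time) → not eligible.
Flexible Spending Account — status full-time ✗ (requires temporary) → not eligible.
Employer Retirement Match — status full-time ✓ (not excluded); 45 hrs/wk ≥ 40 ✓; age 54 ≥ 25 ✓ → eligible.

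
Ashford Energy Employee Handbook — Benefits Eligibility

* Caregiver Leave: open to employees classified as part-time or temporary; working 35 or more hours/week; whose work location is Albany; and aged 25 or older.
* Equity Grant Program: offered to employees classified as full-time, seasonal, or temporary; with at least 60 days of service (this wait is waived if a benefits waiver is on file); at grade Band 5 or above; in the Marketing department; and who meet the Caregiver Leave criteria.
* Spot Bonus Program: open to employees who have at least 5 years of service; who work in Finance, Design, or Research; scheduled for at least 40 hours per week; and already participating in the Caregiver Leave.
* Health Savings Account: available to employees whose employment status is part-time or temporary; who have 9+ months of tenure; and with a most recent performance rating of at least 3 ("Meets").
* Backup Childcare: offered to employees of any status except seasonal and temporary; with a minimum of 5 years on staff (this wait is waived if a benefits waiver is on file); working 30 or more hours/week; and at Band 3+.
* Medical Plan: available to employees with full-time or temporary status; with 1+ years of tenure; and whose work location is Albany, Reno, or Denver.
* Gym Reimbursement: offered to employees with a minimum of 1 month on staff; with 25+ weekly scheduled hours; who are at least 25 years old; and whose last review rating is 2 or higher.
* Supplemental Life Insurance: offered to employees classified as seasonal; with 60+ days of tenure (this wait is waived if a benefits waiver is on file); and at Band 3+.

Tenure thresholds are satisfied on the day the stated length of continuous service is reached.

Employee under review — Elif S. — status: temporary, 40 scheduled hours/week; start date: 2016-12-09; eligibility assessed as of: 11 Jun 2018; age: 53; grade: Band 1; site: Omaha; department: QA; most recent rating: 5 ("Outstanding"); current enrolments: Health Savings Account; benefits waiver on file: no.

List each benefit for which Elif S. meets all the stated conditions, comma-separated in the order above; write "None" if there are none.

Health Savings Account, Gym Reimbursement

Service from 2016-12-09 to 11 Jun 2018: 549 days.
Caregiver Leave — status temporary ✓; 40 hrs/wk ≥ 35 ✓; site Omaha ✗ (not Albany) → not eligible.
Equity Grant Program — status temporary ✓; no waiver, service 549 days ≥ 60 days ✓; grade Band 1 < Band 5 ✗ → not eligible.
Spot Bonus Program — service 549 days < 5 years (≈1825 days) ✗ → not eligible.
Health Savings Account — status temporary ✓; service 549 days ≥ 9 months (≈270 days) ✓; rating 5 ≥ 3 ✓ → eligible.
Backup Childcare — status temporary ✗ (excluded) → not eligible.
Medical Plan — status temporary ✓; service 549 days ≥ 1 year (≈365 days) ✓; site Omaha ✗ (not Albany, Reno, or Denver) → not eligible.
Gym Reimbursement — service 549 days ≥ 1 month (≈30 days) ✓; 40 hrs/wk ≥ 25 ✓; age 53 ≥ 25 ✓; rating 5 ≥ 2 ✓ → eligible.
Supplemental Life Insurance — status temporary ✗ (requires seasonal) → not eligible.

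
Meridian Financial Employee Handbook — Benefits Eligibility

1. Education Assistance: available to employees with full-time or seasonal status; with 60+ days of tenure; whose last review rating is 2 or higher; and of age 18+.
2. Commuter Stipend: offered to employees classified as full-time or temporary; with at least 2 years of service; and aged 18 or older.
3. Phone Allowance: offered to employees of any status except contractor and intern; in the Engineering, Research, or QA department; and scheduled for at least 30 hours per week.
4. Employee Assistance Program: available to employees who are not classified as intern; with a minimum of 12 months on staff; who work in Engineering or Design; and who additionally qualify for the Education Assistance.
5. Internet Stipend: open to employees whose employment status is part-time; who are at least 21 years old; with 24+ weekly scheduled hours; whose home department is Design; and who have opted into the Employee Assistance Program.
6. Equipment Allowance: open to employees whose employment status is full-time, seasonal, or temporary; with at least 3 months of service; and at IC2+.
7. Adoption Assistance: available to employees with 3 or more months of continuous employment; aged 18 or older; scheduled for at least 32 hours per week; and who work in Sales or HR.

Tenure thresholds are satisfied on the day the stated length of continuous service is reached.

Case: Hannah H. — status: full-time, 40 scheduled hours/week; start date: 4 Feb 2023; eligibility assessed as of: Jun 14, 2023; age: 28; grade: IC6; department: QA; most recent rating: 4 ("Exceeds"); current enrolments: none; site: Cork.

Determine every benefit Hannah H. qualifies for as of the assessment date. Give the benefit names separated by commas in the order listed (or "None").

Service from 4 Feb 2023 to Jun 14, 2023: 130 days.
Education Assistance — status full-time ✓; service 130 days ≥ 60 days ✓; rating 4 ≥ 2 ✓; age 28 ≥ 18 ✓ → eligible.
Commuter Stipend — status full-time ✓; service 130 days < 2 years (≈730 days) ✗ → not eligible.
Phone Allowance — status full-time ✓ (not excluded); dept QA ✓; 40 hrs/wk ≥ 30 ✓ → eligible.
Employee Assistance Program — status full-time ✓ (not excluded); service 130 days < 12 months (≈360 days) ✗ → not eligible.
Internet Stipend — status full-time ✗ (requires part-time) → not eligible.
Equipment Allowance — status full-time ✓; service 130 days ≥ 3 months (≈90 days) ✓; grade IC6 ≥ IC2 ✓ → eligible.
Adoption Assistance — service 130 days ≥ 3 months (≈90 days) ✓; age 28 ≥ 18 ✓; 40 hrs/wk ≥ 32 ✓; dept QA ✗ → not eligible.

Education Assistance, Phone Allowance, Equipment Allowance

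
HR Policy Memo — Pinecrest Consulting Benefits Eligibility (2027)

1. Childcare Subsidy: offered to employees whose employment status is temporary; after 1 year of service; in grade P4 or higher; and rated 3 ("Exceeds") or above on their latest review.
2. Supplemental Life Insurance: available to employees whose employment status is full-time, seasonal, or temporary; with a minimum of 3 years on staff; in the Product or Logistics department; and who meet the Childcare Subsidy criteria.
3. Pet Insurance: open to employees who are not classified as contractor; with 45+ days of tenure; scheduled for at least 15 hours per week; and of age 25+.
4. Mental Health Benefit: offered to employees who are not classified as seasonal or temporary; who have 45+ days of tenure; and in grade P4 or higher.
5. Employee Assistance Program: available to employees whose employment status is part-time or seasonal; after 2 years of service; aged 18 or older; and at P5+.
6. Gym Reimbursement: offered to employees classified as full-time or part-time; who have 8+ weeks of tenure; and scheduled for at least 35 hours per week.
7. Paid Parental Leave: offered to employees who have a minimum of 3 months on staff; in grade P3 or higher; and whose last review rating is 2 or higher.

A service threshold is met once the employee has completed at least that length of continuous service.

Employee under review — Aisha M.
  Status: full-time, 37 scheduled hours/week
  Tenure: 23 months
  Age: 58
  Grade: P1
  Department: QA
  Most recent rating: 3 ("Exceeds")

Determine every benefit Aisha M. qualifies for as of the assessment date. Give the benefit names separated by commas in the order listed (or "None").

Childcare Subsidy — status full-time ✗ (requires temporary) → not eligible.
Supplemental Life Insurance — status full-time ✓; service 23 months < 3 years (≈1095 days) ✗ → not eligible.
Pet Insurance — status full-time ✓ (not excluded); service 23 months ≥ 45 days ✓; 37 hrs/wk ≥ 15 ✓; age 58 ≥ 25 ✓ → eligible.
Mental Health Benefit — status full-time ✓ (not excluded); service 23 months ≥ 45 days ✓; grade P1 < P4 ✗ → not eligible.
Employee Assistance Program — status full-time ✗ (requires part-time or seasonal) → not eligible.
Gym Reimbursement — status full-time ✓; service 23 months ≥ 8 weeks (≈56 days) ✓; 37 hrs/wk ≥ 35 ✓ → eligible.
Paid Parental Leave — service 23 months ≥ 3 months ✓; grade P1 < P3 ✗ → not eligible.

Pet Insurance, Gym Reimbursement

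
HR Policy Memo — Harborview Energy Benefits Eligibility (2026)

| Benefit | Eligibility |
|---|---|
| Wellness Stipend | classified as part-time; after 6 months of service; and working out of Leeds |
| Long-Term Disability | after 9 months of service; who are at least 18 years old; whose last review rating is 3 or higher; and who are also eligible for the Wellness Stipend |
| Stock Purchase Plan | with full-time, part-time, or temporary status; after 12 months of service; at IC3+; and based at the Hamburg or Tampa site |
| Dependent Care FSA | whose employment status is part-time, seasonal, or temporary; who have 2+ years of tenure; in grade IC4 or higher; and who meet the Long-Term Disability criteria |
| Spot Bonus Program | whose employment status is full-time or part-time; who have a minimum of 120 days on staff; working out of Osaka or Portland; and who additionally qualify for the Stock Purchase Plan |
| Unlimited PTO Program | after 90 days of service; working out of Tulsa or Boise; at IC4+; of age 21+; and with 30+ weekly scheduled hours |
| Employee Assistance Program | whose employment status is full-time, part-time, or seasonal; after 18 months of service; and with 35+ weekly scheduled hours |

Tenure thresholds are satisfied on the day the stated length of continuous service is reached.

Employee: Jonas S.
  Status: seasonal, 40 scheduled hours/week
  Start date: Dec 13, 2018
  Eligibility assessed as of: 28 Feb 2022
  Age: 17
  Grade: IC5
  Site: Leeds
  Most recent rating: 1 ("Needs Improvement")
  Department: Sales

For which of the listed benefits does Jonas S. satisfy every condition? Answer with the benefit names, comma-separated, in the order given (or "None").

Employee Assistance Program

Service from Dec 13, 2018 to 28 Feb 2022: 1173 days.
Wellness Stipend — status seasonal ✗ (requires part-time) → not eligible.
Long-Term Disability — service 1173 days ≥ 9 months (≈270 days) ✓; age 17 < 18 ✗ → not eligible.
Stock Purchase Plan — status seasonal ✗ (requires full-time, part-time, or temporary) → not eligible.
Dependent Care FSA — status seasonal ✓; service 1173 days ≥ 2 years (≈730 days) ✓; grade IC5 ≥ IC4 ✓; not eligible for Long-Term Disability ✗ → not eligible.
Spot Bonus Program — status seasonal ✗ (requires full-time or part-time) → not eligible.
Unlimited PTO Program — service 1173 days ≥ 90 days ✓; site Leeds ✗ (not Tulsa or Boise) → not eligible.
Employee Assistance Program — status seasonal ✓; service 1173 days ≥ 18 months (≈540 days) ✓; 40 hrs/wk ≥ 35 ✓ → eligible.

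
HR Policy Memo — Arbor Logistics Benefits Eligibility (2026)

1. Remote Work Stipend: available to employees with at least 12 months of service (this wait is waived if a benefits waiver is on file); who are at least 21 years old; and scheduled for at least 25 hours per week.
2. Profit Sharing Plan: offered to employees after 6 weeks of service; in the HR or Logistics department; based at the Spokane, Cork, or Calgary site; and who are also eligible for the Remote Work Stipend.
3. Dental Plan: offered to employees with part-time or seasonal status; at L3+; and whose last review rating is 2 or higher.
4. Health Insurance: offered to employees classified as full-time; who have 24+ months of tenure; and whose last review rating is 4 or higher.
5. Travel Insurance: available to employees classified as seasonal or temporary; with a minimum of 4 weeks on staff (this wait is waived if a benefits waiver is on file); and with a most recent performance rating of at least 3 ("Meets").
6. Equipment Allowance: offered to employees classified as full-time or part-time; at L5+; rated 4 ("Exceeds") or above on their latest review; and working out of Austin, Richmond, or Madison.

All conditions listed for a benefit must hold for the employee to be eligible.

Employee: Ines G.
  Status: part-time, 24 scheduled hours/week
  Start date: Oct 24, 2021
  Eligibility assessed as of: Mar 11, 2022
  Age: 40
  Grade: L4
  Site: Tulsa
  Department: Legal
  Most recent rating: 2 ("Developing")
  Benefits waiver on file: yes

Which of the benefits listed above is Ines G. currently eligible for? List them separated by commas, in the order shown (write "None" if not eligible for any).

Dental Plan

Service from Oct 24, 2021 to Mar 11, 2022: 138 days.
Remote Work Stipend — benefits waiver on file ✓; age 40 ≥ 21 ✓; 24 hrs/wk < 25 ✗ → not eligible.
Profit Sharing Plan — service 138 days ≥ 6 weeks (≈42 days) ✓; dept Legal ✗ → not eligible.
Dental Plan — status part-time ✓; grade L4 ≥ L3 ✓; rating 2 ≥ 2 ✓ → eligible.
Health Insurance — status part-time ✗ (requires full-time) → not eligible.
Travel Insurance — status part-time ✗ (requires seasonal or temporary) → not eligible.
Equipment Allowance — status part-time ✓; grade L4 < L5 ✗ → not eligible.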